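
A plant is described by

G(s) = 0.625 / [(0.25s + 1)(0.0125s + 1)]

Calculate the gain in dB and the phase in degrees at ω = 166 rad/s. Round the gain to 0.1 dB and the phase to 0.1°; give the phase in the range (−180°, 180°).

-43.7 dB, -152.9°

At ω = 166 rad/s:
pole (1 + j166·0.25) = 1 + j41.5 → |·| ≈ 41.512, ∠ ≈ 88.62°
pole (1 + j166·0.0125) = 1 + j2.075 → |·| ≈ 2.3034, ∠ ≈ 64.27°
|G| = 0.625 · 1 / (41.512 · 2.3034) ≈ 0.0065364
Gain = 20 log₁₀(0.0065364) ≈ -43.69 dB
∠G = (0°) − (88.62° + 64.27°) = -152.89°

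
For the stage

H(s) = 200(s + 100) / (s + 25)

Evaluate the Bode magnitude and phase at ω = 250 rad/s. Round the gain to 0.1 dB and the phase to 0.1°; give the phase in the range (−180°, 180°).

At s = jω = j250:
zero (s+100): 100 + j250 → |·| = √(100²+250²) = √72500 ≈ 269.26, ∠ = arctan(250/100) ≈ 68.20°
pole (s+25): 25 + j250 → |·| = √(25²+250²) = √63125 ≈ 251.25, ∠ = arctan(250/25) ≈ 84.29°
|H| = 200 · 269.26 / 251.25 ≈ 214.34
Gain = 20 log₁₀(214.34) ≈ 46.62 dB
∠H = 68.20° − 84.29° = -16.09°

46.6 dB, -16.1°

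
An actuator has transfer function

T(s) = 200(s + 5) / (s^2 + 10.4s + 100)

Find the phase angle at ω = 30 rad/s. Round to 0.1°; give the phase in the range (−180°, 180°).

At s = jω = j30:
zero (s+5): 5 + j30 → |·| = √(5²+30²) = √925 ≈ 30.414, ∠ = arctan(30/5) ≈ 80.54°
quadratic: (j30)² + 10.4·j30 + 100 = -800 + j312 → |·| ≈ 858.69, ∠ ≈ 158.69°
∠T = 80.54° − 158.69° = -78.15°

-78.2°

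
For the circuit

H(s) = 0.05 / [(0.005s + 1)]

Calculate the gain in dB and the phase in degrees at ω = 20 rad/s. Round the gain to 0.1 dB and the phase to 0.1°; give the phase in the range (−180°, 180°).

-26.1 dB, -5.7°

At ω = 20 rad/s:
pole (1 + j20·0.005) = 1 + j0.1 → |·| ≈ 1.005, ∠ ≈ 5.71°
|H| = 0.05 · 1 / (1.005) ≈ 0.049751
Gain = 20 log₁₀(0.049751) ≈ -26.06 dB
∠H = (0°) − (5.71°) = -5.71°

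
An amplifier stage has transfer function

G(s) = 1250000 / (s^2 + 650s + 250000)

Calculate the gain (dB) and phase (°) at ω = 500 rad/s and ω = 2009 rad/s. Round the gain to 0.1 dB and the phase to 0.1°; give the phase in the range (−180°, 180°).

At s = jω = j500:
quadratic: (j500)² + 650·j500 + 250000 = 0 + j325000 → |·| ≈ 3.25e+05, ∠ ≈ 90.00°
|G| = 1250000 / 3.25e+05 ≈ 3.8462
Gain = 20 log₁₀(3.8462) ≈ 11.70 dB
∠G = 0.00° − 90.00° = -90.00°

At s = jω = j2009:
quadratic: (j2009)² + 650·j2009 + 250000 = -3786081 + j1305850 → |·| ≈ 4.005e+06, ∠ ≈ 160.97°
|G| = 1250000 / 4.005e+06 ≈ 0.31211
Gain = 20 log₁₀(0.31211) ≈ -10.11 dB
∠G = 0.00° − 160.97° = -160.97°

ω = 500: 11.7 dB, -90.0°; ω = 2009: -10.1 dB, -161.0°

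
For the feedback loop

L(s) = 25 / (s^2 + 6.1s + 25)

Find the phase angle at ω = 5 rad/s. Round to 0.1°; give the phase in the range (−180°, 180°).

-90.0°

At s = jω = j5:
quadratic: (j5)² + 6.1·j5 + 25 = 0 + j30.5 → |·| ≈ 30.5, ∠ ≈ 90.00°
∠L = 0.00° − 90.00° = -90.00°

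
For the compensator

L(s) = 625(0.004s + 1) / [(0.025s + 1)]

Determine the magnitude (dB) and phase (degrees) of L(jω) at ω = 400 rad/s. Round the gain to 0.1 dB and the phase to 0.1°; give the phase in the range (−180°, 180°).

41.4 dB, -26.3°

At ω = 400 rad/s:
zero (1 + j400·0.004) = 1 + j1.6 → |·| ≈ 1.8868, ∠ ≈ 57.99°
pole (1 + j400·0.025) = 1 + j10 → |·| ≈ 10.05, ∠ ≈ 84.29°
|L| = 625 · 1.8868 / (10.05) ≈ 117.34
Gain = 20 log₁₀(117.34) ≈ 41.39 dB
∠L = (57.99°) − (84.29°) = -26.30°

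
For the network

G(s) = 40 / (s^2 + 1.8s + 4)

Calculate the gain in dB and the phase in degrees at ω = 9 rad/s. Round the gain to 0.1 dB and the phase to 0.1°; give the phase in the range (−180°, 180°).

-5.9 dB, -168.1°

At s = jω = j9:
quadratic: (j9)² + 1.8·j9 + 4 = -77 + j16.2 → |·| ≈ 78.686, ∠ ≈ 168.12°
|G| = 40 / 78.686 ≈ 0.50835
Gain = 20 log₁₀(0.50835) ≈ -5.88 dB
∠G = 0.00° − 168.12° = -168.12°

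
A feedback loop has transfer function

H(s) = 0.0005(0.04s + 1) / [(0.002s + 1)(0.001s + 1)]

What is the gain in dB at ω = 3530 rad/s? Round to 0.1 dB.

-51.4 dB

At ω = 3530 rad/s:
zero (1 + j3530·0.04) = 1 + j141.2 → |·| ≈ 141.2, ∠ ≈ 89.59°
pole (1 + j3530·0.002) = 1 + j7.06 → |·| ≈ 7.1305, ∠ ≈ 81.94°
pole (1 + j3530·0.001) = 1 + j3.53 → |·| ≈ 3.6689, ∠ ≈ 74.18°
|H| = 0.0005 · 141.2 / (7.1305 · 3.6689) ≈ 0.0026987
Gain = 20 log₁₀(0.0026987) ≈ -51.38 dB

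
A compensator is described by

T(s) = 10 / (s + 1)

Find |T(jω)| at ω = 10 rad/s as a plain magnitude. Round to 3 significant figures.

At s = jω = j10:
pole (s+1): 1 + j10 → |·| = √(1²+10²) = √101 ≈ 10.05, ∠ = arctan(10/1) ≈ 84.29°
|T| = 10 / 10.05 ≈ 0.99502

0.995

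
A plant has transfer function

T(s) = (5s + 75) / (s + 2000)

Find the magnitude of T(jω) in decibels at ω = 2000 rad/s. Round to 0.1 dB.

Substitute s = j2000:
Numerator: 5(j2000) + 75 = 75 + j10000
Denominator: (j2000) + 2000 = 2000 + j2000
|N| = √(75² + 10000²) ≈ 10000, ∠N ≈ 89.57°
|D| = √(2000² + 2000²) ≈ 2828.4, ∠D ≈ 45.00°
|T| = 10000 / 2828.4 ≈ 3.5356
Gain = 20 log₁₀(3.5356) ≈ 10.97 dB

11.0 dB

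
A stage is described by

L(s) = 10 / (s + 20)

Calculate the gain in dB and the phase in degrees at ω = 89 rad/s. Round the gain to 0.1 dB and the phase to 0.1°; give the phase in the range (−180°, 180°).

-19.2 dB, -77.3°

Substitute s = j89:
Numerator: 10 = 10 + j0
Denominator: (j89) + 20 = 20 + j89
|N| = √(10² + 0²) ≈ 10, ∠N ≈ 0.00°
|D| = √(20² + 89²) ≈ 91.22, ∠D ≈ 77.33°
|L| = 10 / 91.22 ≈ 0.10963
Gain = 20 log₁₀(0.10963) ≈ -19.20 dB
∠L = 0.00° − 77.33° = -77.33°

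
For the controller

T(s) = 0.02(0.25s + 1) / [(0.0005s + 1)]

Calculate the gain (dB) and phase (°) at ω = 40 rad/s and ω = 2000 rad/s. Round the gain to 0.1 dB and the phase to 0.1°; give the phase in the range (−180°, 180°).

At ω = 40 rad/s:
zero (1 + j40·0.25) = 1 + j10 → |·| ≈ 10.05, ∠ ≈ 84.29°
pole (1 + j40·0.0005) = 1 + j0.02 → |·| ≈ 1.0002, ∠ ≈ 1.15°
|T| = 0.02 · 10.05 / (1.0002) ≈ 0.20096
Gain = 20 log₁₀(0.20096) ≈ -13.94 dB
∠T = (84.29°) − (1.15°) = 83.14°

At ω = 2000 rad/s:
zero (1 + j2000·0.25) = 1 + j500 → |·| ≈ 500, ∠ ≈ 89.89°
pole (1 + j2000·0.0005) = 1 + j1 → |·| ≈ 1.4142, ∠ ≈ 45.00°
|T| = 0.02 · 500 / (1.4142) ≈ 7.0711
Gain = 20 log₁₀(7.0711) ≈ 16.99 dB
∠T = (89.89°) − (45.00°) = 44.89°

ω = 40: -13.9 dB, 83.1°; ω = 2000: 17.0 dB, 44.9°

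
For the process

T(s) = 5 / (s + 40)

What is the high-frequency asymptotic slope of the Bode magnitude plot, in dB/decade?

Each pole contributes −20 dB/decade at high frequency; each zero contributes +20 dB/decade.
Net: 0 zero(s) − 1 pole(s) → -20 dB/decade.

-20 dB/decade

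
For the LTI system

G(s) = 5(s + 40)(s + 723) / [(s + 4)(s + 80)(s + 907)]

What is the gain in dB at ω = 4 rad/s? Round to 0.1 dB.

-9.0 dB

At s = jω = j4:
zero (s+40): 40 + j4 → |·| = √(40²+4²) = √1616 ≈ 40.2, ∠ = arctan(4/40) ≈ 5.71°
zero (s+723): 723 + j4 → |·| = √(723²+4²) = √522745 ≈ 723.01, ∠ = arctan(4/723) ≈ 0.32°
pole (s+4): 4 + j4 → |·| = √(4²+4²) = √32 ≈ 5.6569, ∠ = arctan(4/4) ≈ 45.00°
pole (s+80): 80 + j4 → |·| = √(80²+4²) = √6416 ≈ 80.1, ∠ = arctan(4/80) ≈ 2.86°
pole (s+907): 907 + j4 → |·| = √(907²+4²) = √822665 ≈ 907.01, ∠ = arctan(4/907) ≈ 0.25°
|G| = 5 · 29065 / 4.1098e+05 ≈ 0.35361
Gain = 20 log₁₀(0.35361) ≈ -9.03 dB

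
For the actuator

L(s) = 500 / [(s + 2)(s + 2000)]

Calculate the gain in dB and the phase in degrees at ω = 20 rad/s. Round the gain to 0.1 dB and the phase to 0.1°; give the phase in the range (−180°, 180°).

At s = jω = j20:
pole (s+2): 2 + j20 → |·| = √(2²+20²) = √404 ≈ 20.1, ∠ = arctan(20/2) ≈ 84.29°
pole (s+2000): 2000 + j20 → |·| = √(2000²+20²) = √4000400 ≈ 2000.1, ∠ = arctan(20/2000) ≈ 0.57°
|L| = 500 / 40202 ≈ 0.012437
Gain = 20 log₁₀(0.012437) ≈ -38.11 dB
∠L = 0.00° − 84.86° = -84.86°

-38.1 dB, -84.9°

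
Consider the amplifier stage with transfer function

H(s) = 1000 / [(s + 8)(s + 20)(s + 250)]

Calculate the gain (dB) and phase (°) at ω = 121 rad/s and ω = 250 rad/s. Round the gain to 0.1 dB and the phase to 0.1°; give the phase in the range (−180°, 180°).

At s = jω = j121:
pole (s+8): 8 + j121 → |·| = √(8²+121²) = √14705 ≈ 121.26, ∠ = arctan(121/8) ≈ 86.22°
pole (s+20): 20 + j121 → |·| = √(20²+121²) = √15041 ≈ 122.64, ∠ = arctan(121/20) ≈ 80.61°
pole (s+250): 250 + j121 → |·| = √(250²+121²) = √77141 ≈ 277.74, ∠ = arctan(121/250) ≈ 25.83°
|H| = 1000 / 4.1304e+06 ≈ 0.00024211
Gain = 20 log₁₀(0.00024211) ≈ -72.32 dB
∠H = 0.00° − 192.66° = -192.66° ≡ 167.34° (principal value)

At s = jω = j250:
pole (s+8): 8 + j250 → |·| = √(8²+250²) = √62564 ≈ 250.13, ∠ = arctan(250/8) ≈ 88.17°
pole (s+20): 20 + j250 → |·| = √(20²+250²) = √62900 ≈ 250.8, ∠ = arctan(250/20) ≈ 85.43°
pole (s+250): 250 + j250 → |·| = √(250²+250²) = √125000 ≈ 353.55, ∠ = arctan(250/250) ≈ 45.00°
|H| = 1000 / 2.2179e+07 ≈ 4.5088e-05
Gain = 20 log₁₀(4.5088e-05) ≈ -86.92 dB
∠H = 0.00° − 218.60° = -218.60° ≡ 141.40° (principal value)

ω = 121: -72.3 dB, 167.3°; ω = 250: -86.9 dB, 141.4°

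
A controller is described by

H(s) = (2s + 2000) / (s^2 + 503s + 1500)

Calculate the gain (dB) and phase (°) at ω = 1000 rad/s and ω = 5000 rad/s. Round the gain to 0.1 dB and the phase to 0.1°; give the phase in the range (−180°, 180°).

ω = 1000: -51.9 dB, -108.3°; ω = 5000: -67.8 dB, -95.6°

Substitute s = j1000:
Numerator: 2(j1000) + 2000 = 2000 + j2000
Denominator: (j1000)^2 + 503(j1000) + 1500 = -998500 + j503000
|N| = √(2000² + 2000²) ≈ 2828.4, ∠N ≈ 45.00°
|D| = √(998500² + 503000²) ≈ 1.118e+06, ∠D ≈ 153.26°
|H| = 2828.4 / 1.118e+06 ≈ 0.0025299
Gain = 20 log₁₀(0.0025299) ≈ -51.94 dB
∠H = 45.00° − 153.26° = -108.26°

Substitute s = j5000:
Numerator: 2(j5000) + 2000 = 2000 + j10000
Denominator: (j5000)^2 + 503(j5000) + 1500 = -24998500 + j2515000
|N| = √(2000² + 10000²) ≈ 10198, ∠N ≈ 78.69°
|D| = √(24998500² + 2515000²) ≈ 2.5125e+07, ∠D ≈ 174.26°
|H| = 10198 / 2.5125e+07 ≈ 0.00040589
Gain = 20 log₁₀(0.00040589) ≈ -67.83 dB
∠H = 78.69° − 174.26° = -95.57°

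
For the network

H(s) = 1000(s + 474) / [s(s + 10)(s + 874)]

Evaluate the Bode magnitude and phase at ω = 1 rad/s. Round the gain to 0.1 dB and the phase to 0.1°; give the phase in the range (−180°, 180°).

At s = jω = j1:
zero (s+474): 474 + j1 → |·| = √(474²+1²) = √224677 ≈ 474, ∠ = arctan(1/474) ≈ 0.12°
pole (s+10): 10 + j1 → |·| = √(10²+1²) = √101 ≈ 10.05, ∠ = arctan(1/10) ≈ 5.71°
pole (s+874): 874 + j1 → |·| = √(874²+1²) = √763877 ≈ 874, ∠ = arctan(1/874) ≈ 0.07°
pole at origin: |s| = 1, ∠ = 90.00° (in denominator)
|H| = 1000 · 474 / 8783.7 ≈ 53.964
Gain = 20 log₁₀(53.964) ≈ 34.64 dB
∠H = 0.12° − 95.78° = -95.66°

34.6 dB, -95.7°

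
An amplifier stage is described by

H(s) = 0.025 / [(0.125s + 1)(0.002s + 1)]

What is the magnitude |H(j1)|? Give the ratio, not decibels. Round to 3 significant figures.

0.0248

At ω = 1 rad/s:
pole (1 + j1·0.125) = 1 + j0.125 → |·| ≈ 1.0078, ∠ ≈ 7.13°
pole (1 + j1·0.002) = 1 + j0.002 → |·| ≈ 1, ∠ ≈ 0.11°
|H| = 0.025 · 1 / (1.0078 · 1) ≈ 0.024807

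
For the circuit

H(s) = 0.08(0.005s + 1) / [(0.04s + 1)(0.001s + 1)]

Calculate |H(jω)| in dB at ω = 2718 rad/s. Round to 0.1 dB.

At ω = 2718 rad/s:
zero (1 + j2718·0.005) = 1 + j13.59 → |·| ≈ 13.627, ∠ ≈ 85.79°
pole (1 + j2718·0.04) = 1 + j108.72 → |·| ≈ 108.72, ∠ ≈ 89.47°
pole (1 + j2718·0.001) = 1 + j2.718 → |·| ≈ 2.8961, ∠ ≈ 69.80°
|H| = 0.08 · 13.627 / (108.72 · 2.8961) ≈ 0.0034623
Gain = 20 log₁₀(0.0034623) ≈ -49.21 dB

-49.2 dB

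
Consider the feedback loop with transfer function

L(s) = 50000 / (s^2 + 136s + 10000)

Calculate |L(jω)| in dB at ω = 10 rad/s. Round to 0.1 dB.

At s = jω = j10:
quadratic: (j10)² + 136·j10 + 10000 = 9900 + j1360 → |·| ≈ 9993, ∠ ≈ 7.82°
|L| = 50000 / 9993 ≈ 5.0035
Gain = 20 log₁₀(5.0035) ≈ 13.99 dB

14.0 dB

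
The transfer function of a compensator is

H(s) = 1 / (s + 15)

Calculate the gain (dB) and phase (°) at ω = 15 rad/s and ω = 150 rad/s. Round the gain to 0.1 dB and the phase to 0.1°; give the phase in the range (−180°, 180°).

ω = 15: -26.5 dB, -45.0°; ω = 150: -43.6 dB, -84.3°

At s = jω = j15:
pole (s+15): 15 + j15 → |·| = √(15²+15²) = √450 ≈ 21.213, ∠ = arctan(15/15) ≈ 45.00°
|H| = 1 / 21.213 ≈ 0.047141
Gain = 20 log₁₀(0.047141) ≈ -26.53 dB
∠H = 0.00° − 45.00° = -45.00°

At s = jω = j150:
pole (s+15): 15 + j150 → |·| = √(15²+150²) = √22725 ≈ 150.75, ∠ = arctan(150/15) ≈ 84.29°
|H| = 1 / 150.75 ≈ 0.0066335
Gain = 20 log₁₀(0.0066335) ≈ -43.57 dB
∠H = 0.00° − 84.29° = -84.29°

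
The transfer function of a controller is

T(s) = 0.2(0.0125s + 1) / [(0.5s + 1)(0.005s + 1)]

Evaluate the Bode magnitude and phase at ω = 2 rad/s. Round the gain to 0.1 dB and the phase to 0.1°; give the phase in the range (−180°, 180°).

At ω = 2 rad/s:
zero (1 + j2·0.0125) = 1 + j0.025 → |·| ≈ 1.0003, ∠ ≈ 1.43°
pole (1 + j2·0.5) = 1 + j1 → |·| ≈ 1.4142, ∠ ≈ 45.00°
pole (1 + j2·0.005) = 1 + j0.01 → |·| ≈ 1, ∠ ≈ 0.57°
|T| = 0.2 · 1.0003 / (1.4142 · 1) ≈ 0.14147
Gain = 20 log₁₀(0.14147) ≈ -16.99 dB
∠T = (1.43°) − (45.00° + 0.57°) = -44.14°

-17.0 dB, -44.1°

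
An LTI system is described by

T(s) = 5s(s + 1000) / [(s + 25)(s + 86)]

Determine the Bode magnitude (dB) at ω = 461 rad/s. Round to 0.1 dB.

At s = jω = j461:
zero (s+1000): 1000 + j461 → |·| = √(1000²+461²) = √1212521 ≈ 1101.1, ∠ = arctan(461/1000) ≈ 24.75°
zero at origin: s = j461 → |·| = 461, ∠ = 90.00°
pole (s+25): 25 + j461 → |·| = √(25²+461²) = √213146 ≈ 461.68, ∠ = arctan(461/25) ≈ 86.90°
pole (s+86): 86 + j461 → |·| = √(86²+461²) = √219917 ≈ 468.95, ∠ = arctan(461/86) ≈ 79.43°
|T| = 5 · 5.0761e+05 / 2.165e+05 ≈ 11.723
Gain = 20 log₁₀(11.723) ≈ 21.38 dB

21.4 dB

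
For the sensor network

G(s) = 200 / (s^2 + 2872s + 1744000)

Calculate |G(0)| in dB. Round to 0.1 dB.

-78.8 dB

G(0) = 200 / 1744000 ≈ 0.00011468
20 log₁₀(0.00011468) ≈ -78.81 dB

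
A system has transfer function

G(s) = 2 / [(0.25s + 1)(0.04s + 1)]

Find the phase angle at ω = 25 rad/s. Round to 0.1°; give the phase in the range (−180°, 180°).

-125.9°

At ω = 25 rad/s:
pole (1 + j25·0.25) = 1 + j6.25 → |·| ≈ 6.3295, ∠ ≈ 80.91°
pole (1 + j25·0.04) = 1 + j1 → |·| ≈ 1.4142, ∠ ≈ 45.00°
∠G = (0°) − (80.91° + 45.00°) = -125.91°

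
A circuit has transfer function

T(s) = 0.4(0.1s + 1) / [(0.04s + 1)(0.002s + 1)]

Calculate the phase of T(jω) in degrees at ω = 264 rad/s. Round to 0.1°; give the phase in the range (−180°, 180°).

-24.6°

At ω = 264 rad/s:
zero (1 + j264·0.1) = 1 + j26.4 → |·| ≈ 26.419, ∠ ≈ 87.83°
pole (1 + j264·0.04) = 1 + j10.56 → |·| ≈ 10.607, ∠ ≈ 84.59°
pole (1 + j264·0.002) = 1 + j0.528 → |·| ≈ 1.1308, ∠ ≈ 27.83°
∠T = (87.83°) − (84.59° + 27.83°) = -24.59°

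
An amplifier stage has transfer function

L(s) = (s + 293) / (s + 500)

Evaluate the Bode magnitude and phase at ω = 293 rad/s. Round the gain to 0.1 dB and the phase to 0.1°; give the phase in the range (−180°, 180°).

Substitute s = j293:
Numerator: (j293) + 293 = 293 + j293
Denominator: (j293) + 500 = 500 + j293
|N| = √(293² + 293²) ≈ 414.36, ∠N ≈ 45.00°
|D| = √(500² + 293²) ≈ 579.52, ∠D ≈ 30.37°
|L| = 414.36 / 579.52 ≈ 0.71501
Gain = 20 log₁₀(0.71501) ≈ -2.91 dB
∠L = 45.00° − 30.37° = 14.63°

-2.9 dB, 14.6°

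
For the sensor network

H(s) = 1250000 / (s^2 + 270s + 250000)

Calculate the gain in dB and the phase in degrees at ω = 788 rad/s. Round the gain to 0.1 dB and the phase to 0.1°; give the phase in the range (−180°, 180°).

9.3 dB, -150.2°

At s = jω = j788:
quadratic: (j788)² + 270·j788 + 250000 = -370944 + j212760 → |·| ≈ 4.2763e+05, ∠ ≈ 150.16°
|H| = 1250000 / 4.2763e+05 ≈ 2.9231
Gain = 20 log₁₀(2.9231) ≈ 9.32 dB
∠H = 0.00° − 150.16° = -150.16°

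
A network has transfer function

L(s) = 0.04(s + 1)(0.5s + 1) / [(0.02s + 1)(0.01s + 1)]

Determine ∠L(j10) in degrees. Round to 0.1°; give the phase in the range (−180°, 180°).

At ω = 10 rad/s:
zero (1 + j10·1) = 1 + j10 → |·| ≈ 10.05, ∠ ≈ 84.29°
zero (1 + j10·0.5) = 1 + j5 → |·| ≈ 5.099, ∠ ≈ 78.69°
pole (1 + j10·0.02) = 1 + j0.2 → |·| ≈ 1.0198, ∠ ≈ 11.31°
pole (1 + j10·0.01) = 1 + j0.1 → |·| ≈ 1.005, ∠ ≈ 5.71°
∠L = (84.29° + 78.69°) − (11.31° + 5.71°) = 145.96°

146.0°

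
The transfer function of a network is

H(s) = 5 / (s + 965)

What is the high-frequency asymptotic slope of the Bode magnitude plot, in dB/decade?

Each pole contributes −20 dB/decade at high frequency; each zero contributes +20 dB/decade.
Net: 0 zero(s) − 1 pole(s) → -20 dB/decade.

-20 dB/decade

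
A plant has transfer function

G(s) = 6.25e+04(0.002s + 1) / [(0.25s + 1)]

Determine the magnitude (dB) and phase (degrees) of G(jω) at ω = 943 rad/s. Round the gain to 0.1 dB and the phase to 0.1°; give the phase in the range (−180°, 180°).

At ω = 943 rad/s:
zero (1 + j943·0.002) = 1 + j1.886 → |·| ≈ 2.1347, ∠ ≈ 62.07°
pole (1 + j943·0.25) = 1 + j235.75 → |·| ≈ 235.75, ∠ ≈ 89.76°
|G| = 6.25e+04 · 2.1347 / (235.75) ≈ 565.93
Gain = 20 log₁₀(565.93) ≈ 55.06 dB
∠G = (62.07°) − (89.76°) = -27.69°

55.1 dB, -27.7°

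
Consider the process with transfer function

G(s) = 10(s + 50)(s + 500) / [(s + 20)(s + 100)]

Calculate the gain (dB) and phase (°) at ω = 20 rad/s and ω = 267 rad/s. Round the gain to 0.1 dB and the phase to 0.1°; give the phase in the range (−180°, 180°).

At s = jω = j20:
zero (s+50): 50 + j20 → |·| = √(50²+20²) = √2900 ≈ 53.852, ∠ = arctan(20/50) ≈ 21.80°
zero (s+500): 500 + j20 → |·| = √(500²+20²) = √250400 ≈ 500.4, ∠ = arctan(20/500) ≈ 2.29°
pole (s+20): 20 + j20 → |·| = √(20²+20²) = √800 ≈ 28.284, ∠ = arctan(20/20) ≈ 45.00°
pole (s+100): 100 + j20 → |·| = √(100²+20²) = √10400 ≈ 101.98, ∠ = arctan(20/100) ≈ 11.31°
|G| = 10 · 26948 / 2884.4 ≈ 93.427
Gain = 20 log₁₀(93.427) ≈ 39.41 dB
∠G = 24.09° − 56.31° = -32.22°

At s = jω = j267:
zero (s+50): 50 + j267 → |·| = √(50²+267²) = √73789 ≈ 271.64, ∠ = arctan(267/50) ≈ 79.39°
zero (s+500): 500 + j267 → |·| = √(500²+267²) = √321289 ≈ 566.82, ∠ = arctan(267/500) ≈ 28.10°
pole (s+20): 20 + j267 → |·| = √(20²+267²) = √71689 ≈ 267.75, ∠ = arctan(267/20) ≈ 85.72°
pole (s+100): 100 + j267 → |·| = √(100²+267²) = √81289 ≈ 285.11, ∠ = arctan(267/100) ≈ 69.47°
|G| = 10 · 1.5397e+05 / 76338 ≈ 20.17
Gain = 20 log₁₀(20.17) ≈ 26.09 dB
∠G = 107.49° − 155.19° = -47.70°

ω = 20: 39.4 dB, -32.2°; ω = 267: 26.1 dB, -47.7°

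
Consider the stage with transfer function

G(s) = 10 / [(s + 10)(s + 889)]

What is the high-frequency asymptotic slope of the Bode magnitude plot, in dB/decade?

-40 dB/decade

Each pole contributes −20 dB/decade at high frequency; each zero contributes +20 dB/decade.
Net: 0 zero(s) − 2 pole(s) → -40 dB/decade.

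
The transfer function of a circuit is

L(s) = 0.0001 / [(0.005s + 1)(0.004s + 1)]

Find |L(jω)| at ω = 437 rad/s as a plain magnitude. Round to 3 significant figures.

At ω = 437 rad/s:
pole (1 + j437·0.005) = 1 + j2.185 → |·| ≈ 2.403, ∠ ≈ 65.41°
pole (1 + j437·0.004) = 1 + j1.748 → |·| ≈ 2.0138, ∠ ≈ 60.23°
|L| = 0.0001 · 1 / (2.403 · 2.0138) ≈ 2.0665e-05

2.07e-05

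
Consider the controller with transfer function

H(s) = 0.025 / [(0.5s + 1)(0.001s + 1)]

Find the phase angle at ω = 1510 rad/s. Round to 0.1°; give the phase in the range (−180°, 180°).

-146.4°

At ω = 1510 rad/s:
pole (1 + j1510·0.5) = 1 + j755 → |·| ≈ 755, ∠ ≈ 89.92°
pole (1 + j1510·0.001) = 1 + j1.51 → |·| ≈ 1.8111, ∠ ≈ 56.49°
∠H = (0°) − (89.92° + 56.49°) = -146.41°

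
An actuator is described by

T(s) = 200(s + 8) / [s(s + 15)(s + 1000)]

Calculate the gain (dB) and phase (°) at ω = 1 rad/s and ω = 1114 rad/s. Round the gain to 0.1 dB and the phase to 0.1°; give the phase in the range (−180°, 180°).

ω = 1: -19.4 dB, -86.7°; ω = 1114: -78.4 dB, -137.7°

At s = jω = j1:
zero (s+8): 8 + j1 → |·| = √(8²+1²) = √65 ≈ 8.0623, ∠ = arctan(1/8) ≈ 7.13°
pole (s+15): 15 + j1 → |·| = √(15²+1²) = √226 ≈ 15.033, ∠ = arctan(1/15) ≈ 3.81°
pole (s+1000): 1000 + j1 → |·| = √(1000²+1²) = √1000001 ≈ 1000, ∠ = arctan(1/1000) ≈ 0.06°
pole at origin: |s| = 1, ∠ = 90.00° (in denominator)
|T| = 200 · 8.0623 / 15033 ≈ 0.10726
Gain = 20 log₁₀(0.10726) ≈ -19.39 dB
∠T = 7.13° − 93.87° = -86.74°

At s = jω = j1114:
zero (s+8): 8 + j1114 → |·| = √(8²+1114²) = √1241060 ≈ 1114, ∠ = arctan(1114/8) ≈ 89.59°
pole (s+15): 15 + j1114 → |·| = √(15²+1114²) = √1241221 ≈ 1114.1, ∠ = arctan(1114/15) ≈ 89.23°
pole (s+1000): 1000 + j1114 → |·| = √(1000²+1114²) = √2240996 ≈ 1497, ∠ = arctan(1114/1000) ≈ 48.09°
pole at origin: |s| = 1114, ∠ = 90.00° (in denominator)
|T| = 200 · 1114 / 1.8579e+09 ≈ 0.00011992
Gain = 20 log₁₀(0.00011992) ≈ -78.42 dB
∠T = 89.59° − 227.32° = -137.73°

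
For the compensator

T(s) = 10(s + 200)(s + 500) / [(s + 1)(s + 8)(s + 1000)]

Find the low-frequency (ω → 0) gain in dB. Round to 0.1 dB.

41.9 dB

T(0) = 10·200·500 / (1·8·1000) = 125
20 log₁₀(125) ≈ 41.94 dB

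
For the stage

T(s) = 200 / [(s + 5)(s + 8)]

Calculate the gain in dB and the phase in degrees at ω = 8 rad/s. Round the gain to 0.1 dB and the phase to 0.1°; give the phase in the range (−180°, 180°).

At s = jω = j8:
pole (s+5): 5 + j8 → |·| = √(5²+8²) = √89 ≈ 9.434, ∠ = arctan(8/5) ≈ 57.99°
pole (s+8): 8 + j8 → |·| = √(8²+8²) = √128 ≈ 11.314, ∠ = arctan(8/8) ≈ 45.00°
|T| = 200 / 106.74 ≈ 1.8737
Gain = 20 log₁₀(1.8737) ≈ 5.45 dB
∠T = 0.00° − 102.99° = -102.99°

5.5 dB, -103.0°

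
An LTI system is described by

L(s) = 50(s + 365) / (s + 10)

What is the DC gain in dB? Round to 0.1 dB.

L(0) = 50·365 / (10) = 1825
20 log₁₀(1825) ≈ 65.23 dB

65.2 dB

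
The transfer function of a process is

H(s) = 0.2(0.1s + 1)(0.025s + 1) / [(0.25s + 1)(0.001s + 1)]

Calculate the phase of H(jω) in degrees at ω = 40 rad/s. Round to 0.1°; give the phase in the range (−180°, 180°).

At ω = 40 rad/s:
zero (1 + j40·0.1) = 1 + j4 → |·| ≈ 4.1231, ∠ ≈ 75.96°
zero (1 + j40·0.025) = 1 + j1 → |·| ≈ 1.4142, ∠ ≈ 45.00°
pole (1 + j40·0.25) = 1 + j10 → |·| ≈ 10.05, ∠ ≈ 84.29°
pole (1 + j40·0.001) = 1 + j0.04 → |·| ≈ 1.0008, ∠ ≈ 2.29°
∠H = (75.96° + 45.00°) − (84.29° + 2.29°) = 34.38°

34.4°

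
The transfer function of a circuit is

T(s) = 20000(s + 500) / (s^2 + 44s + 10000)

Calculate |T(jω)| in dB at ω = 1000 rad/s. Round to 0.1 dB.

27.1 dB

At s = jω = j1000:
zero (s+500): 500 + j1000 → |·| = √(500²+1000²) = √1250000 ≈ 1118, ∠ = arctan(1000/500) ≈ 63.43°
quadratic: (j1000)² + 44·j1000 + 10000 = -990000 + j44000 → |·| ≈ 9.9098e+05, ∠ ≈ 177.46°
|T| = 20000 · 1118 / 9.9098e+05 ≈ 22.564
Gain = 20 log₁₀(22.564) ≈ 27.07 dB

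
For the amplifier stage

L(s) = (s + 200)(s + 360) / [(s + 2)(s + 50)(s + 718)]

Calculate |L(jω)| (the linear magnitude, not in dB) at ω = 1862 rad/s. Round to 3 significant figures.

0.000513

At s = jω = j1862:
zero (s+200): 200 + j1862 → |·| = √(200²+1862²) = √3507044 ≈ 1872.7, ∠ = arctan(1862/200) ≈ 83.87°
zero (s+360): 360 + j1862 → |·| = √(360²+1862²) = √3596644 ≈ 1896.5, ∠ = arctan(1862/360) ≈ 79.06°
pole (s+2): 2 + j1862 → |·| = √(2²+1862²) = √3467048 ≈ 1862, ∠ = arctan(1862/2) ≈ 89.94°
pole (s+50): 50 + j1862 → |·| = √(50²+1862²) = √3469544 ≈ 1862.7, ∠ = arctan(1862/50) ≈ 88.46°
pole (s+718): 718 + j1862 → |·| = √(718²+1862²) = √3982568 ≈ 1995.6, ∠ = arctan(1862/718) ≈ 68.91°
|L| = 1 · 3.5516e+06 / 6.9214e+09 ≈ 0.00051313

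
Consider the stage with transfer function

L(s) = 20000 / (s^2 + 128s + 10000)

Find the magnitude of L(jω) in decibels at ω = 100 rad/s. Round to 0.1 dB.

At s = jω = j100:
quadratic: (j100)² + 128·j100 + 10000 = 0 + j12800 → |·| ≈ 12800, ∠ ≈ 90.00°
|L| = 20000 / 12800 ≈ 1.5625
Gain = 20 log₁₀(1.5625) ≈ 3.88 dB

3.9 dB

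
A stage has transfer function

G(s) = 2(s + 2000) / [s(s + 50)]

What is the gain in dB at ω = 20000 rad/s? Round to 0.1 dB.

-80.0 dB

At s = jω = j20000:
zero (s+2000): 2000 + j20000 → |·| = √(2000²+20000²) = √404000000 ≈ 20100, ∠ = arctan(20000/2000) ≈ 84.29°
pole (s+50): 50 + j20000 → |·| = √(50²+20000²) = √400002500 ≈ 20000, ∠ = arctan(20000/50) ≈ 89.86°
pole at origin: |s| = 20000, ∠ = 90.00° (in denominator)
|G| = 2 · 20100 / 4e+08 ≈ 0.0001005
Gain = 20 log₁₀(0.0001005) ≈ -79.96 dB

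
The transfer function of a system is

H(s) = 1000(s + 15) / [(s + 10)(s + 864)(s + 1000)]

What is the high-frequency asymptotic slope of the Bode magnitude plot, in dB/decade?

-40 dB/decade

Each pole contributes −20 dB/decade at high frequency; each zero contributes +20 dB/decade.
Net: 1 zero(s) − 3 pole(s) → -40 dB/decade.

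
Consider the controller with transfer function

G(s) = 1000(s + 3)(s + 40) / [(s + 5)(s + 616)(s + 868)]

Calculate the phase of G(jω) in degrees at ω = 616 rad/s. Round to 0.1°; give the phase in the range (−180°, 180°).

At s = jω = j616:
zero (s+3): 3 + j616 → |·| = √(3²+616²) = √379465 ≈ 616.01, ∠ = arctan(616/3) ≈ 89.72°
zero (s+40): 40 + j616 → |·| = √(40²+616²) = √381056 ≈ 617.3, ∠ = arctan(616/40) ≈ 86.28°
pole (s+5): 5 + j616 → |·| = √(5²+616²) = √379481 ≈ 616.02, ∠ = arctan(616/5) ≈ 89.53°
pole (s+616): 616 + j616 → |·| = √(616²+616²) = √758912 ≈ 871.16, ∠ = arctan(616/616) ≈ 45.00°
pole (s+868): 868 + j616 → |·| = √(868²+616²) = √1132880 ≈ 1064.4, ∠ = arctan(616/868) ≈ 35.36°
∠G = 176.00° − 169.89° = 6.11°

6.1°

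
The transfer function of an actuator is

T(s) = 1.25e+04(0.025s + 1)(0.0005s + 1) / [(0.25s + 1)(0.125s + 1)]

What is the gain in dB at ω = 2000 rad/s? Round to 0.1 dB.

17.0 dB

At ω = 2000 rad/s:
zero (1 + j2000·0.025) = 1 + j50 → |·| ≈ 50.01, ∠ ≈ 88.85°
zero (1 + j2000·0.0005) = 1 + j1 → |·| ≈ 1.4142, ∠ ≈ 45.00°
pole (1 + j2000·0.25) = 1 + j500 → |·| ≈ 500, ∠ ≈ 89.89°
pole (1 + j2000·0.125) = 1 + j250 → |·| ≈ 250, ∠ ≈ 89.77°
|T| = 1.25e+04 · 50.01 · 1.4142 / (500 · 250) ≈ 7.0724
Gain = 20 log₁₀(7.0724) ≈ 16.99 dB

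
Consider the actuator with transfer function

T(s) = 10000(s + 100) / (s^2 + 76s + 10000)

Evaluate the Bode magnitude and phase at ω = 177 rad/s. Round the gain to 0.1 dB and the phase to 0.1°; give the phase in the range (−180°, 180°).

At s = jω = j177:
zero (s+100): 100 + j177 → |·| = √(100²+177²) = √41329 ≈ 203.3, ∠ = arctan(177/100) ≈ 60.53°
quadratic: (j177)² + 76·j177 + 10000 = -21329 + j13452 → |·| ≈ 25217, ∠ ≈ 147.76°
|T| = 10000 · 203.3 / 25217 ≈ 80.62
Gain = 20 log₁₀(80.62) ≈ 38.13 dB
∠T = 60.53° − 147.76° = -87.23°

38.1 dB, -87.2°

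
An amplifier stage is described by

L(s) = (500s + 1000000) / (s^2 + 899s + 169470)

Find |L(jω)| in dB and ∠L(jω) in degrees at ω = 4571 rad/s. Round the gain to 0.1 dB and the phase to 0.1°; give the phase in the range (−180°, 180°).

Substitute s = j4571:
Numerator: 500(j4571) + 1000000 = 1000000 + j2285500
Denominator: (j4571)^2 + 899(j4571) + 169470 = -20724571 + j4109329
|N| = √(1000000² + 2285500²) ≈ 2.4947e+06, ∠N ≈ 66.37°
|D| = √(20724571² + 4109329²) ≈ 2.1128e+07, ∠D ≈ 168.78°
|L| = 2.4947e+06 / 2.1128e+07 ≈ 0.11808
Gain = 20 log₁₀(0.11808) ≈ -18.56 dB
∠L = 66.37° − 168.78° = -102.41°

-18.6 dB, -102.4°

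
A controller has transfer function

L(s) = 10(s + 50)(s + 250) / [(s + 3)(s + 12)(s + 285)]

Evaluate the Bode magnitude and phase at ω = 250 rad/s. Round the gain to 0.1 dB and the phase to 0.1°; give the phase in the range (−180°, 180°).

-28.4 dB, -94.1°

At s = jω = j250:
zero (s+50): 50 + j250 → |·| = √(50²+250²) = √65000 ≈ 254.95, ∠ = arctan(250/50) ≈ 78.69°
zero (s+250): 250 + j250 → |·| = √(250²+250²) = √125000 ≈ 353.55, ∠ = arctan(250/250) ≈ 45.00°
pole (s+3): 3 + j250 → |·| = √(3²+250²) = √62509 ≈ 250.02, ∠ = arctan(250/3) ≈ 89.31°
pole (s+12): 12 + j250 → |·| = √(12²+250²) = √62644 ≈ 250.29, ∠ = arctan(250/12) ≈ 87.25°
pole (s+285): 285 + j250 → |·| = √(285²+250²) = √143725 ≈ 379.11, ∠ = arctan(250/285) ≈ 41.26°
|L| = 10 · 90138 / 2.3724e+07 ≈ 0.037994
Gain = 20 log₁₀(0.037994) ≈ -28.41 dB
∠L = 123.69° − 217.82° = -94.13°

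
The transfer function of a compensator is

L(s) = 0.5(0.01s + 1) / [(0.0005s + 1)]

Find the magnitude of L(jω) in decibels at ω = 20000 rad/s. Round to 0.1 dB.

20.0 dB

At ω = 20000 rad/s:
zero (1 + j20000·0.01) = 1 + j200 → |·| ≈ 200, ∠ ≈ 89.71°
pole (1 + j20000·0.0005) = 1 + j10 → |·| ≈ 10.05, ∠ ≈ 84.29°
|L| = 0.5 · 200 / (10.05) ≈ 9.9502
Gain = 20 log₁₀(9.9502) ≈ 19.96 dB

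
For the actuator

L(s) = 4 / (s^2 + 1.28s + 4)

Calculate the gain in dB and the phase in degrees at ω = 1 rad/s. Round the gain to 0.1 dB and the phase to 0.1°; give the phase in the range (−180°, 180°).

1.8 dB, -23.1°

At s = jω = j1:
quadratic: (j1)² + 1.28·j1 + 4 = 3 + j1.28 → |·| ≈ 3.2617, ∠ ≈ 23.11°
|L| = 4 / 3.2617 ≈ 1.2264
Gain = 20 log₁₀(1.2264) ≈ 1.77 dB
∠L = 0.00° − 23.11° = -23.11°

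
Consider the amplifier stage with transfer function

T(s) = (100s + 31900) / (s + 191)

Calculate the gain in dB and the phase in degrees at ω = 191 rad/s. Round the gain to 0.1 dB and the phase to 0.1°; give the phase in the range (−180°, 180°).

Substitute s = j191:
Numerator: 100(j191) + 31900 = 31900 + j19100
Denominator: (j191) + 191 = 191 + j191
|N| = √(31900² + 19100²) ≈ 37181, ∠N ≈ 30.91°
|D| = √(191² + 191²) ≈ 270.11, ∠D ≈ 45.00°
|T| = 37181 / 270.11 ≈ 137.65
Gain = 20 log₁₀(137.65) ≈ 42.78 dB
∠T = 30.91° − 45.00° = -14.09°

42.8 dB, -14.1°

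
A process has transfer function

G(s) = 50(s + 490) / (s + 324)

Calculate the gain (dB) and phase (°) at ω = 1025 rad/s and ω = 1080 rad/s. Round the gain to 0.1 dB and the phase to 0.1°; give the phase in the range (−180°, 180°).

ω = 1025: 34.5 dB, -8.0°; ω = 1080: 34.4 dB, -7.7°

At s = jω = j1025:
zero (s+490): 490 + j1025 → |·| = √(490²+1025²) = √1290725 ≈ 1136.1, ∠ = arctan(1025/490) ≈ 64.45°
pole (s+324): 324 + j1025 → |·| = √(324²+1025²) = √1155601 ≈ 1075, ∠ = arctan(1025/324) ≈ 72.46°
|G| = 50 · 1136.1 / 1075 ≈ 52.842
Gain = 20 log₁₀(52.842) ≈ 34.46 dB
∠G = 64.45° − 72.46° = -8.01°

At s = jω = j1080:
zero (s+490): 490 + j1080 → |·| = √(490²+1080²) = √1406500 ≈ 1186, ∠ = arctan(1080/490) ≈ 65.60°
pole (s+324): 324 + j1080 → |·| = √(324²+1080²) = √1271376 ≈ 1127.6, ∠ = arctan(1080/324) ≈ 73.30°
|G| = 50 · 1186 / 1127.6 ≈ 52.59
Gain = 20 log₁₀(52.59) ≈ 34.42 dB
∠G = 65.60° − 73.30° = -7.70°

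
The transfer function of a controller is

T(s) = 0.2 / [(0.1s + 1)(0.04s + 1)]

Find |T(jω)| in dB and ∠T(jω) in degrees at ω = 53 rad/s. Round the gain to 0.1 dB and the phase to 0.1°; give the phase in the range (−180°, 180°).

-36.0 dB, -144.1°

At ω = 53 rad/s:
pole (1 + j53·0.1) = 1 + j5.3 → |·| ≈ 5.3935, ∠ ≈ 79.32°
pole (1 + j53·0.04) = 1 + j2.12 → |·| ≈ 2.344, ∠ ≈ 64.75°
|T| = 0.2 · 1 / (5.3935 · 2.344) ≈ 0.01582
Gain = 20 log₁₀(0.01582) ≈ -36.02 dB
∠T = (0°) − (79.32° + 64.75°) = -144.07°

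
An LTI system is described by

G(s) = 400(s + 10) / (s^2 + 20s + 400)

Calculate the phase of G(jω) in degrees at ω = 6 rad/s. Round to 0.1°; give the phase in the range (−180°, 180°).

At s = jω = j6:
zero (s+10): 10 + j6 → |·| = √(10²+6²) = √136 ≈ 11.662, ∠ = arctan(6/10) ≈ 30.96°
quadratic: (j6)² + 20·j6 + 400 = 364 + j120 → |·| ≈ 383.27, ∠ ≈ 18.25°
∠G = 30.96° − 18.25° = 12.71°

12.7°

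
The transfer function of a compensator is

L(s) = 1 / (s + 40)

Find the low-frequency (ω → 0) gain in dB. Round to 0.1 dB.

-32.0 dB

L(0) = 1 / 40 = 0.025
20 log₁₀(0.025) ≈ -32.04 dB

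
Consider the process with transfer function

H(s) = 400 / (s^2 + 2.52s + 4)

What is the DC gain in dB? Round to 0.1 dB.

40.0 dB

H(0) = 400 / 4 = 100
20 log₁₀(100) ≈ 40.00 dB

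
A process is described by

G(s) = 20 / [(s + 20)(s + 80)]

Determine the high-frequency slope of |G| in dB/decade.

Each pole contributes −20 dB/decade at high frequency; each zero contributes +20 dB/decade.
Net: 0 zero(s) − 2 pole(s) → -40 dB/decade.

-40 dB/decade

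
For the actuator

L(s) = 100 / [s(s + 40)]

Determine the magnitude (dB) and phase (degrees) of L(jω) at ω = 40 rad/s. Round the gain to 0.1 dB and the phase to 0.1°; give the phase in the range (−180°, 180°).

-27.1 dB, -135.0°

At s = jω = j40:
pole (s+40): 40 + j40 → |·| = √(40²+40²) = √3200 ≈ 56.569, ∠ = arctan(40/40) ≈ 45.00°
pole at origin: |s| = 40, ∠ = 90.00° (in denominator)
|L| = 100 / 2262.8 ≈ 0.044193
Gain = 20 log₁₀(0.044193) ≈ -27.09 dB
∠L = 0.00° − 135.00° = -135.00°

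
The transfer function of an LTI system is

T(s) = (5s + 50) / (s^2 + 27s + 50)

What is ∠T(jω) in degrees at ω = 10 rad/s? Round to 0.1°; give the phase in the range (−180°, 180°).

Substitute s = j10:
Numerator: 5(j10) + 50 = 50 + j50
Denominator: (j10)^2 + 27(j10) + 50 = -50 + j270
|N| = √(50² + 50²) ≈ 70.711, ∠N ≈ 45.00°
|D| = √(50² + 270²) ≈ 274.59, ∠D ≈ 100.49°
∠T = 45.00° − 100.49° = -55.49°

-55.5°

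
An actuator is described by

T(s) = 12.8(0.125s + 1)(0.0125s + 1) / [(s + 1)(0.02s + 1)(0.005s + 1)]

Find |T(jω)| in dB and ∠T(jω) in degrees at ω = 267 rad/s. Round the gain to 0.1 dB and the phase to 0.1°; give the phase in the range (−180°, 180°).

-4.2 dB, -60.7°

At ω = 267 rad/s:
zero (1 + j267·0.125) = 1 + j33.375 → |·| ≈ 33.39, ∠ ≈ 88.28°
zero (1 + j267·0.0125) = 1 + j3.3375 → |·| ≈ 3.4841, ∠ ≈ 73.32°
pole (1 + j267·1) = 1 + j267 → |·| ≈ 267, ∠ ≈ 89.79°
pole (1 + j267·0.02) = 1 + j5.34 → |·| ≈ 5.4328, ∠ ≈ 79.39°
pole (1 + j267·0.005) = 1 + j1.335 → |·| ≈ 1.668, ∠ ≈ 53.16°
|T| = 12.8 · 33.39 · 3.4841 / (267 · 5.4328 · 1.668) ≈ 0.61544
Gain = 20 log₁₀(0.61544) ≈ -4.22 dB
∠T = (88.28° + 73.32°) − (89.79° + 79.39° + 53.16°) = -60.74°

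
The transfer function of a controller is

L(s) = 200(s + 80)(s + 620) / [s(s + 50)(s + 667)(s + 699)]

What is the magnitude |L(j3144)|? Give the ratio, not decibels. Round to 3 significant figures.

At s = jω = j3144:
zero (s+80): 80 + j3144 → |·| = √(80²+3144²) = √9891136 ≈ 3145, ∠ = arctan(3144/80) ≈ 88.54°
zero (s+620): 620 + j3144 → |·| = √(620²+3144²) = √10269136 ≈ 3204.5, ∠ = arctan(3144/620) ≈ 78.84°
pole (s+50): 50 + j3144 → |·| = √(50²+3144²) = √9887236 ≈ 3144.4, ∠ = arctan(3144/50) ≈ 89.09°
pole (s+667): 667 + j3144 → |·| = √(667²+3144²) = √10329625 ≈ 3214, ∠ = arctan(3144/667) ≈ 78.02°
pole (s+699): 699 + j3144 → |·| = √(699²+3144²) = √10373337 ≈ 3220.8, ∠ = arctan(3144/699) ≈ 77.47°
pole at origin: |s| = 3144, ∠ = 90.00° (in denominator)
|L| = 200 · 1.0078e+07 / 1.0234e+14 ≈ 1.9695e-05

1.97e-05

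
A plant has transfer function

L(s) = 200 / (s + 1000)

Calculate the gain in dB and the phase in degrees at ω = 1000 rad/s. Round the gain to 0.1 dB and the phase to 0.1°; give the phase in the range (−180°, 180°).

-17.0 dB, -45.0°

Substitute s = j1000:
Numerator: 200 = 200 + j0
Denominator: (j1000) + 1000 = 1000 + j1000
|N| = √(200² + 0²) ≈ 200, ∠N ≈ 0.00°
|D| = √(1000² + 1000²) ≈ 1414.2, ∠D ≈ 45.00°
|L| = 200 / 1414.2 ≈ 0.14142
Gain = 20 log₁₀(0.14142) ≈ -16.99 dB
∠L = 0.00° − 45.00° = -45.00°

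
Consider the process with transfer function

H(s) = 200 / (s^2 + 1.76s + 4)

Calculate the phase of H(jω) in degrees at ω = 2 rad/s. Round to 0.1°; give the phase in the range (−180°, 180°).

-90.0°

At s = jω = j2:
quadratic: (j2)² + 1.76·j2 + 4 = 0 + j3.52 → |·| ≈ 3.52, ∠ ≈ 90.00°
∠H = 0.00° − 90.00° = -90.00°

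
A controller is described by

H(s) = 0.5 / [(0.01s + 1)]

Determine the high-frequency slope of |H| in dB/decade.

Each pole contributes −20 dB/decade at high frequency; each zero contributes +20 dB/decade.
Net: 0 zero(s) − 1 pole(s) → -20 dB/decade.

-20 dB/decade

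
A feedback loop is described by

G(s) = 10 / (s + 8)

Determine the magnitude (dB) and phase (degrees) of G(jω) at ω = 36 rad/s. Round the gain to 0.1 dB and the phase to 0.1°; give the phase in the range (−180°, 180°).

-11.3 dB, -77.5°

Substitute s = j36:
Numerator: 10 = 10 + j0
Denominator: (j36) + 8 = 8 + j36
|N| = √(10² + 0²) ≈ 10, ∠N ≈ 0.00°
|D| = √(8² + 36²) ≈ 36.878, ∠D ≈ 77.47°
|G| = 10 / 36.878 ≈ 0.27116
Gain = 20 log₁₀(0.27116) ≈ -11.34 dB
∠G = 0.00° − 77.47° = -77.47°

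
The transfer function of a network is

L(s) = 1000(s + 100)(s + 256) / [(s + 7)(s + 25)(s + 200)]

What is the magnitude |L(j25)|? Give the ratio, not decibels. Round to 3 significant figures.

143

At s = jω = j25:
zero (s+100): 100 + j25 → |·| = √(100²+25²) = √10625 ≈ 103.08, ∠ = arctan(25/100) ≈ 14.04°
zero (s+256): 256 + j25 → |·| = √(256²+25²) = √66161 ≈ 257.22, ∠ = arctan(25/256) ≈ 5.58°
pole (s+7): 7 + j25 → |·| = √(7²+25²) = √674 ≈ 25.962, ∠ = arctan(25/7) ≈ 74.36°
pole (s+25): 25 + j25 → |·| = √(25²+25²) = √1250 ≈ 35.355, ∠ = arctan(25/25) ≈ 45.00°
pole (s+200): 200 + j25 → |·| = √(200²+25²) = √40625 ≈ 201.56, ∠ = arctan(25/200) ≈ 7.13°
|L| = 1000 · 26514 / 1.8501e+05 ≈ 143.31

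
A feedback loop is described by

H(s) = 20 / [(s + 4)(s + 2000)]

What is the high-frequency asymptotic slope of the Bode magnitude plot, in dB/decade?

Each pole contributes −20 dB/decade at high frequency; each zero contributes +20 dB/decade.
Net: 0 zero(s) − 2 pole(s) → -40 dB/decade.

-40 dB/decade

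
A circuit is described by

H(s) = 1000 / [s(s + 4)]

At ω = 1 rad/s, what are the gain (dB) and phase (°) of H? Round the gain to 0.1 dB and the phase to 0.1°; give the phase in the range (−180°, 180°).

At s = jω = j1:
pole (s+4): 4 + j1 → |·| = √(4²+1²) = √17 ≈ 4.1231, ∠ = arctan(1/4) ≈ 14.04°
pole at origin: |s| = 1, ∠ = 90.00° (in denominator)
|H| = 1000 / 4.1231 ≈ 242.54
Gain = 20 log₁₀(242.54) ≈ 47.70 dB
∠H = 0.00° − 104.04° = -104.04°

47.7 dB, -104.0°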